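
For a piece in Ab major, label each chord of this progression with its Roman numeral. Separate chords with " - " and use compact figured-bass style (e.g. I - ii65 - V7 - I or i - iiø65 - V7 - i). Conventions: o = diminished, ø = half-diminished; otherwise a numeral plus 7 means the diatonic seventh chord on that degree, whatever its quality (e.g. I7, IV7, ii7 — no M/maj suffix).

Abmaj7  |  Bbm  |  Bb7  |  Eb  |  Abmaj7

I7 - ii - V7/V - V - I7

Abmaj7 has root Ab, degree 1 in Ab major, so I7.
Bbm has root Bb, degree 2 in Ab major, so ii.
Bb7 is the secondary dominant of V (dominant seventh chord on Bb): V7/V.
Eb: root Eb is the dominant; major triad there is V.
Abmaj7: root Ab is the tonic; major seventh chord there is I7.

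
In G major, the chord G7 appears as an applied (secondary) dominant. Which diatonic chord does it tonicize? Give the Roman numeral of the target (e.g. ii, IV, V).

The chord is a dominant seventh chord on G.
A dominant resolves down a perfect fifth: G → C. In G major, C is scale degree 4, i.e. IV.

IV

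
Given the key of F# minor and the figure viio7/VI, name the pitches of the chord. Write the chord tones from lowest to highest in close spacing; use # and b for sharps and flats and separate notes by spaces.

viio7/VI is a secondary leading-tone chord. The target VI is D in F# minor; the applied chord is rooted a semitone below, on C#.
Building a fully diminished seventh chord on C# gives C#-E-G-Bb.

C# E G Bb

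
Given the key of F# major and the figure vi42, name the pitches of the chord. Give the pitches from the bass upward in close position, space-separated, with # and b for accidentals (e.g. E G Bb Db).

C# D# F# A#

The numeral's case and figure indicate a minor seventh chord. In F# major its root, the sixth degree, is D#.
That chord is spelled D#-F#-A#-C#.
With the 42 figure the chord is in third inversion; from the bass C# upward in close position it reads C#-D#-F#-A#.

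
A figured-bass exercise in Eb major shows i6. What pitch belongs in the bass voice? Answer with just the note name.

i in Eb major has root Eb; the chord is Eb-Gb-Bb.
The figure 6 means first inversion — the third is in the bass.

Gb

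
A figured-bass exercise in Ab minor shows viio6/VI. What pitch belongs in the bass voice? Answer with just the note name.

The applied chord viio6/VI is rooted on Eb: Eb-Gb-Bbb.
The figure 6 means first inversion — the third is in the bass.

Gb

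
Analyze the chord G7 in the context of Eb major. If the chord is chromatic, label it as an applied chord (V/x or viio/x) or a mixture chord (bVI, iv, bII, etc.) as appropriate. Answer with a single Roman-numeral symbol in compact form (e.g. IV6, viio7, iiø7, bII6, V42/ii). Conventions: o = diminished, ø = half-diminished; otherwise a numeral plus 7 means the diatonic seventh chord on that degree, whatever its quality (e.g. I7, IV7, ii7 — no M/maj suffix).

V7/vi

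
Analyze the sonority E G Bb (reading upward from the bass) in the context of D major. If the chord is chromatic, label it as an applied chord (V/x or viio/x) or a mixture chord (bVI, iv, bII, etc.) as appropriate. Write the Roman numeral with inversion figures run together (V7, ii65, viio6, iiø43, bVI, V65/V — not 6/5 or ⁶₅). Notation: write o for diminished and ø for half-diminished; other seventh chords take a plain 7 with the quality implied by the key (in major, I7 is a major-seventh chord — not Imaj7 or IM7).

The pitches E-G-Bb form a diminished triad rooted on E.
E is the second degree of D major. This is the diminished supertonic triad, borrowed from the parallel minor.

iio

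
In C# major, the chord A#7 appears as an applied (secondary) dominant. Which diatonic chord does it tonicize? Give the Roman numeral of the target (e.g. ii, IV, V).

ii

The chord is a dominant seventh chord on A#.
A dominant resolves down a perfect fifth: A# → D#. In C# major, D# is scale degree 2, i.e. ii.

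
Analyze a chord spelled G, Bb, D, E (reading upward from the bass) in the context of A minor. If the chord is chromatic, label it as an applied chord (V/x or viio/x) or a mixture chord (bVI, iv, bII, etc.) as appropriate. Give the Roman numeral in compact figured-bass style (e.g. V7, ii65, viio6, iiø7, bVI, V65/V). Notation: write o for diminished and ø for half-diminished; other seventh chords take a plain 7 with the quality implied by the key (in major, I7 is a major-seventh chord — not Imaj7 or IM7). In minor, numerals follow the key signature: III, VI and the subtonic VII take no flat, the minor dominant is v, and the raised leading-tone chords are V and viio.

Stacked in thirds the chord is E-G-Bb-D: a half-diminished seventh chord on E.
E sits a half step below F (VI in A minor); a diminished chord there is the applied leading-tone chord of VI.
With G in the bass the chord is in first inversion, so the figured bass is 65.

viiø65/VI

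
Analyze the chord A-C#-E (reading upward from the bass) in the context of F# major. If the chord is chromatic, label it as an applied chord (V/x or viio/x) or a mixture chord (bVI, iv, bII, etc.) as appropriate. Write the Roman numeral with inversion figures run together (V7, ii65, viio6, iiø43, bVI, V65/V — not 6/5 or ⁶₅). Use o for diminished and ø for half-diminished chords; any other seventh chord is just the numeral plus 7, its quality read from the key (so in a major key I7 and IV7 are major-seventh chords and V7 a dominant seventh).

bIII

The pitches A-C#-E form a major triad rooted on A.
A is the lowered third degree of F# major (diatonic 3 would be A#). This is a major triad on the lowered third degree, borrowed from the parallel minor.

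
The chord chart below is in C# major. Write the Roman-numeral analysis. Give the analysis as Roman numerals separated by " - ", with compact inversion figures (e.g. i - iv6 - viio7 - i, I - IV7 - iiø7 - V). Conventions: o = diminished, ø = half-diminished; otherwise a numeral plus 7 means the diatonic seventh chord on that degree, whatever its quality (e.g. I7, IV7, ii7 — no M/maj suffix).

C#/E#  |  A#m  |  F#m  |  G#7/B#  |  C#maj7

I6 - vi - iv - V65 - I7

C#/E#: major triad on C# = scale degree 1 → I6.
A#m: root A# is the submediant; minor triad there is vi.
F#m: minor triad on F# — chromatic; iv (borrowed from the parallel minor).
G#7/B#: root G# is the dominant; dominant seventh chord there is V65.
C#maj7 has root C#, degree 1 in C# major, so I7.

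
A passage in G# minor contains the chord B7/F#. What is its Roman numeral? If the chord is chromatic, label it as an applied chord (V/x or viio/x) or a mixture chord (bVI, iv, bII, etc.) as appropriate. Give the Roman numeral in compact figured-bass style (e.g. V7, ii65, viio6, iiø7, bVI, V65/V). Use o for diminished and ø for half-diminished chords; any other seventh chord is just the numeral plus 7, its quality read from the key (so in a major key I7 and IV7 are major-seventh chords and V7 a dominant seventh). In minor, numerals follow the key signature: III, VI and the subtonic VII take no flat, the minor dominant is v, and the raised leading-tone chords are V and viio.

V43/VI

The pitches B-D#-F#-A form a dominant seventh chord rooted on B.
B is not a diatonic chord root with this quality in G# minor, but it lies a perfect fifth above E (VI), so the chord functions as an applied dominant of VI.
With F# in the bass the chord is in second inversion, so the figured bass is 43.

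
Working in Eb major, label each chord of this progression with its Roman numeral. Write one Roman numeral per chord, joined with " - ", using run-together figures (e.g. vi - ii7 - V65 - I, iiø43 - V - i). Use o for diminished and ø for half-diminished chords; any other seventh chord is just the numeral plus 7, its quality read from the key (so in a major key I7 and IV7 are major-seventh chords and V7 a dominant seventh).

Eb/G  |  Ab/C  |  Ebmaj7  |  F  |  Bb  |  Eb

I6 - IV6 - I7 - V/V - V - I

Eb/G: major triad on Eb = scale degree 1 → I6.
Ab/C: root Ab is the subdominant; major triad there is IV6.
Ebmaj7: major seventh chord on Eb = scale degree 1 → I7.
F: chromatic; F is V of V, so V/V.
Bb: root Bb is the dominant; major triad there is V.
Eb has root Eb, degree 1 in Eb major, so I.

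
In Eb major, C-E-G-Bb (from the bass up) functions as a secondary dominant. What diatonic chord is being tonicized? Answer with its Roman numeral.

The chord is a dominant seventh chord on C.
A dominant resolves down a perfect fifth: C → F. In Eb major, F is scale degree 2, i.e. ii.

ii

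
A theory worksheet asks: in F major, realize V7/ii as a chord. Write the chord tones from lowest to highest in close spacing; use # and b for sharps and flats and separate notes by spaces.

V7/ii is a secondary dominant — the dominant seventh of ii. ii in F major is G, so the applied chord's root is D, a perfect fifth above.
Building a dominant seventh chord on D gives D-F#-A-C.

D F# A C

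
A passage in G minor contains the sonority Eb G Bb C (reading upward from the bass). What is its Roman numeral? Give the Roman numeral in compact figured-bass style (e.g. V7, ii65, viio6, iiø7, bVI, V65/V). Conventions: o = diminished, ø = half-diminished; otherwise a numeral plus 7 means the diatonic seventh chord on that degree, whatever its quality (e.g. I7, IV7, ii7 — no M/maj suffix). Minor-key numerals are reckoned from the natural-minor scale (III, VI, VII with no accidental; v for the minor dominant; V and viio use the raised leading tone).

The pitches C-Eb-G-Bb form a minor seventh chord rooted on C.
C is scale degree 4 in G minor, and a minor seventh chord on that degree is written iv7.
With Eb in the bass the chord is in first inversion, so the figured bass is 65.

iv65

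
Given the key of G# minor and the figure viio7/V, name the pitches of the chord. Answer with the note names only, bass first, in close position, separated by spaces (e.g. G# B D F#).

The slash marks an applied leading-tone chord: viio of V. In G# minor, V is D#, so the leading tone to it is C##, a half step below.
Building a fully diminished seventh chord on C## gives C##-E#-G#-B.

C## E# G# B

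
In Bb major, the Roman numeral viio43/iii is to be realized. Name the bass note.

The applied chord viio43/iii is rooted on C#: C#-E-G-Bb.
The figure 43 means second inversion — the fifth is in the bass.

G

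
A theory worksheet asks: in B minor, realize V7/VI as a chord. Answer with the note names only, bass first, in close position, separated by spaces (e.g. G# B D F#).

V7/VI is a secondary dominant — the dominant seventh of VI. VI in B minor is G, so the applied chord's root is D, a perfect fifth above.
Building a dominant seventh chord on D gives D-F#-A-C.

D F# A C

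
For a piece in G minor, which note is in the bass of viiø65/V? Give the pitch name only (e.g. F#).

The applied chord viiø65/V is rooted on C#: C#-E-G-B.
The figure 65 means first inversion — the third is in the bass.

E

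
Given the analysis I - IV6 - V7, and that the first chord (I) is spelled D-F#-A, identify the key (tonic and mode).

D major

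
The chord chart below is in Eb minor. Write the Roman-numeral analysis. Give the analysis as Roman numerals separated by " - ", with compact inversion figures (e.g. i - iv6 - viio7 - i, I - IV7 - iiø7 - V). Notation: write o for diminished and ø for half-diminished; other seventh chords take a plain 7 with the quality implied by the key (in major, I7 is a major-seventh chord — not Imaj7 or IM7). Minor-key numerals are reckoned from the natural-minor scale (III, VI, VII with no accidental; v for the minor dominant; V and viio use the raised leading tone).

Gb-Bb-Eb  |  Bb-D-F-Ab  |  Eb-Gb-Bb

i6 - V7 - i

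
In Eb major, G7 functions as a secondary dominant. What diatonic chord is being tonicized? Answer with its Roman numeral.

vi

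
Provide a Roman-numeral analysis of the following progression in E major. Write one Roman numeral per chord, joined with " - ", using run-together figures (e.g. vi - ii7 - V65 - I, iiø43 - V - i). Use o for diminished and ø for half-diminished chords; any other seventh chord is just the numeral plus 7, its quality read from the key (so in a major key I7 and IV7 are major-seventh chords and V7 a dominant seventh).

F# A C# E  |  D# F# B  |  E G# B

ii7 - V6 - I

F#-A-C#-E has root F#, degree 2 in E major, so ii7.
D#-F#-B: major triad on B = scale degree 5 → V6.
E-G#-B has root E, degree 1 in E major, so I.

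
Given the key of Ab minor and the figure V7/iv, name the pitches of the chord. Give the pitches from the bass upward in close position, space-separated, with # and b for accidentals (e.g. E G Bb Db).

V7/iv is a secondary dominant — the dominant seventh of iv. iv in Ab minor is Db, so the applied chord's root is Ab, a perfect fifth above.
Building a dominant seventh chord on Ab gives Ab-C-Eb-Gb.

Ab C Eb Gb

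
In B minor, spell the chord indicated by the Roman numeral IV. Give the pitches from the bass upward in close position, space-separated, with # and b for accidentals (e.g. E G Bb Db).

E G# B

Scale degree 4 in B minor is E; here the chord built on it is altered to a major triad. IV is the major subdominant, borrowed from the parallel major.
So the chord is E-G#-B.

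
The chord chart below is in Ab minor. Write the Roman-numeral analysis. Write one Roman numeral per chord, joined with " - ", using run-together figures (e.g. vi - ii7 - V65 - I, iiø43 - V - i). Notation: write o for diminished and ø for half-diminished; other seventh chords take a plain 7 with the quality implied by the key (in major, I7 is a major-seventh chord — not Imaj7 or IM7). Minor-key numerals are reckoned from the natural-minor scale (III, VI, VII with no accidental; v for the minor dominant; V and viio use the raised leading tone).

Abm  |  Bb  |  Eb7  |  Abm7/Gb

Abm: root Ab is the tonic; minor triad there is i.
Bb: a major triad on Bb, the applied dominant of V → V/V.
Eb7: root Eb is the dominant; dominant seventh chord there is V7.
Abm7/Gb: root Ab is the tonic; minor seventh chord there is i42.

i - V/V - V7 - i42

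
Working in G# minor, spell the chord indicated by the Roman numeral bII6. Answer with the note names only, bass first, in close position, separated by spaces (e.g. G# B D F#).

Scale degree 2 in G# minor is A#; lowering it a half step gives A. bII6 is the Neapolitan sixth — a major triad on the lowered second degree, here in its customary first inversion.
So the chord is A-C#-E.
With the 6 figure the chord is in first inversion; from the bass C# upward in close position it reads C#-E-A.

C# E A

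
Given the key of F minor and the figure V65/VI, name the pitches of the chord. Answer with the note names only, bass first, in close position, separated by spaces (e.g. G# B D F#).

The slash means an applied dominant: we want the dominant of VI. In F minor, VI is Db major, and its dominant is built on Ab.
Building a dominant seventh chord on Ab gives Ab-C-Eb-Gb.
With the 65 figure the chord is in first inversion; from the bass C upward in close position it reads C-Eb-Gb-Ab.

C Eb Gb Ab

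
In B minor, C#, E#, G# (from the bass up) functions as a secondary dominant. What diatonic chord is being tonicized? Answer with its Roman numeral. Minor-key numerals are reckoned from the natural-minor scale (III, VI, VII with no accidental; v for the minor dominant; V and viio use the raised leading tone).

V

The chord is a major triad on C#.
A dominant resolves down a perfect fifth: C# → F#. In B minor, F# is scale degree 5, i.e. V.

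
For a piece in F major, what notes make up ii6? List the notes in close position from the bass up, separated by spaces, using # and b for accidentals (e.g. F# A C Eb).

Bb D G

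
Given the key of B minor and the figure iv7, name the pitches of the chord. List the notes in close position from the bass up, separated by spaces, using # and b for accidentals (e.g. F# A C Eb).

In B minor, scale degree 4 is E, and the diatonic chord built there is a minor seventh chord.
That chord is spelled E-G-B-D.

E G B D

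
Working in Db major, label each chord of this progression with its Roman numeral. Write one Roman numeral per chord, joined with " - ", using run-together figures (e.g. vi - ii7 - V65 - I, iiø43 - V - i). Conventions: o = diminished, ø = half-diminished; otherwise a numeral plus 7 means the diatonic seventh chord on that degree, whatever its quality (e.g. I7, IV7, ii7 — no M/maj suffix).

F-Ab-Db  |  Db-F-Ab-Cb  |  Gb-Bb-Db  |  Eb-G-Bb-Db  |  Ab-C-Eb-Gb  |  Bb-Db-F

I6 - V7/IV - IV - V7/V - V7 - vi

F-Ab-Db: root Db is the tonic; major triad there is I6.
Db-F-Ab-Cb: chromatic; Db is V of IV, so V7/IV.
Gb-Bb-Db has root Gb, degree 4 in Db major, so IV.
Eb-G-Bb-Db: chromatic; Eb is V of V, so V7/V.
Ab-C-Eb-Gb: root Ab is the dominant; dominant seventh chord there is V7.
Bb-Db-F: root Bb is the submediant; minor triad there is vi.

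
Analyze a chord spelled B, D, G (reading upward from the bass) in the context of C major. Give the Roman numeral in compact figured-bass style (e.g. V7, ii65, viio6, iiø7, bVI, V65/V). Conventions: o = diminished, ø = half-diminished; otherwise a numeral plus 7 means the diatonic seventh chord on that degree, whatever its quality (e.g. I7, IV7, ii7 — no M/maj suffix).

V6

Stacked in thirds the chord is G-B-D: a major triad on G.
G is scale degree 5 in C major, and a major triad on that degree is written V.
With B in the bass the chord is in first inversion, so the figured bass is 6.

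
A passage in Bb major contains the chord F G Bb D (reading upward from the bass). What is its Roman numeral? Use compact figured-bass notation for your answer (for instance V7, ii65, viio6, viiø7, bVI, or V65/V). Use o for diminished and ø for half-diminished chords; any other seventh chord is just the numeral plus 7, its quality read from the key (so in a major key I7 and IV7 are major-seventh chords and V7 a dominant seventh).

The pitches G-Bb-D-F form a minor seventh chord rooted on G.
In Bb major, G is the submediant; the diatonic minor seventh chord there is vi7.
With F in the bass the chord is in third inversion, so the figured bass is 42.

vi42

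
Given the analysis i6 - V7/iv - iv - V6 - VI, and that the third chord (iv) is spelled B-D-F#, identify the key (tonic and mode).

F# minor

The chord Bm is a minor triad rooted on B; its label is iv.
Counting down 3 scale steps from B places the tonic on F#; a minor triad on degree 4 is diatonic only in minor.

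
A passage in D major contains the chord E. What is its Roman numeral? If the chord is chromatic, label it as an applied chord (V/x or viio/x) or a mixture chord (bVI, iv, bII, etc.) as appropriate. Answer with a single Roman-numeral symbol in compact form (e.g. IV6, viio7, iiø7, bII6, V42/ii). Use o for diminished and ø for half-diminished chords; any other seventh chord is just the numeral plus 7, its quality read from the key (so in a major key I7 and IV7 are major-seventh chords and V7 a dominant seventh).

Stacked in thirds the chord is E-G#-B: a major triad on E.
E is not a diatonic chord root with this quality in D major, but it lies a perfect fifth above A (V), so the chord functions as an applied dominant of V.

V/V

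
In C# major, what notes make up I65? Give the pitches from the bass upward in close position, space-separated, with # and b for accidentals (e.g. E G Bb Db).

E# G# B# C#

In C# major, the tonic is C#, and the diatonic chord built there is a major seventh chord.
That chord is spelled C#-E#-G#-B#.
With the 65 figure the chord is in first inversion; from the bass E# upward in close position it reads E#-G#-B#-C#.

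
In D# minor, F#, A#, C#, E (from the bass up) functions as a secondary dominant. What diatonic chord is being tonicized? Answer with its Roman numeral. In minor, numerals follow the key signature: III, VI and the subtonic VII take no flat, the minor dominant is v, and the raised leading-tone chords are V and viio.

The chord is a dominant seventh chord on F#.
A dominant resolves down a perfect fifth: F# → B. In D# minor, B is scale degree 6, i.e. VI.

VI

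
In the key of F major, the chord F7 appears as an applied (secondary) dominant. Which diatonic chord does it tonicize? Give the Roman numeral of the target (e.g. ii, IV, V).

IV

The chord is a dominant seventh chord on F.
A dominant resolves down a perfect fifth: F → Bb. In F major, Bb is scale degree 4, i.e. IV.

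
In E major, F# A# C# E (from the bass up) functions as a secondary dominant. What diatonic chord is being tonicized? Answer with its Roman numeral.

V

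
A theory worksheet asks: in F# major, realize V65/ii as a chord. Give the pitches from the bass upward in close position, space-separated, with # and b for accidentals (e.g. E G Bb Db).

The slash means an applied dominant: we want the dominant of ii. In F# major, ii is G# minor, and its dominant is built on D#.
Building a dominant seventh chord on D# gives D#-F##-A#-C#.
The figured bass 65 indicates first inversion, placing the third (F##) in the bass: F##-A#-C#-D#.

F## A# C# D#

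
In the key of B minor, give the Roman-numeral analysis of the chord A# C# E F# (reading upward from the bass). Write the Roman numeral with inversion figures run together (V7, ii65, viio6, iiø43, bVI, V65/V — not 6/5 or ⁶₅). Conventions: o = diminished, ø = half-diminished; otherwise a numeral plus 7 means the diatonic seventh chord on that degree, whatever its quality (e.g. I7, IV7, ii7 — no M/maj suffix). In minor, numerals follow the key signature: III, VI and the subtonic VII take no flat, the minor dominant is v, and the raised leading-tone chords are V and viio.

V65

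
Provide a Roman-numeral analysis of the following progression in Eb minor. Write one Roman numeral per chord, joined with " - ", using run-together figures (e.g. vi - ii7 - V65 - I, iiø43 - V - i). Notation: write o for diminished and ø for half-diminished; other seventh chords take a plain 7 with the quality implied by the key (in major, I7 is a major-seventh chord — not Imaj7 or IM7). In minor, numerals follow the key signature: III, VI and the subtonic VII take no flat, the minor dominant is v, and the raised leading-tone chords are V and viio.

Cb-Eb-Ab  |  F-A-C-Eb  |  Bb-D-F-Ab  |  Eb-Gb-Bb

Cb-Eb-Ab: minor triad on Ab = scale degree 4 → iv6.
F-A-C-Eb: chromatic; F is V of V, so V7/V.
Bb-D-F-Ab has root Bb, degree 5 in Eb minor, so V7.
Eb-Gb-Bb: minor triad on Eb = scale degree 1 → i.

iv6 - V7/V - V7 - i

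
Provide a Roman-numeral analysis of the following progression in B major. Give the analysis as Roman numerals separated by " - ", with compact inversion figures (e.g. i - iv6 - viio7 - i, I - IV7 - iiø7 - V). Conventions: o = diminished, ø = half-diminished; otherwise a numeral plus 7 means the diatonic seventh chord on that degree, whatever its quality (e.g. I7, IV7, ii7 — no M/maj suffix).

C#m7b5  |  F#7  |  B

iiø7 - V7 - I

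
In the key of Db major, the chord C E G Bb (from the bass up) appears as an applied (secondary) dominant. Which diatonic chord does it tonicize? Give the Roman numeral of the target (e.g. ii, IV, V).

The chord is a dominant seventh chord on C.
A dominant resolves down a perfect fifth: C → F. In Db major, F is scale degree 3, i.e. iii.

iii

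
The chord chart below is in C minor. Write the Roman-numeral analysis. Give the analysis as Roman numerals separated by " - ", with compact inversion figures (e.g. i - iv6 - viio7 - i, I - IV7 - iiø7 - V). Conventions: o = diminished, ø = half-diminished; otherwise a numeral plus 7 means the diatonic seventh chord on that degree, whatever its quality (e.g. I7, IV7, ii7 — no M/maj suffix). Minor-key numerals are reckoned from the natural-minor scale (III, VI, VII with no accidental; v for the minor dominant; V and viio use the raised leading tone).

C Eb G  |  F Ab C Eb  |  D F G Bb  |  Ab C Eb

C-Eb-G has root C, degree 1 in C minor, so i.
F-Ab-C-Eb: root F is the subdominant; minor seventh chord there is iv7.
D-F-G-Bb: minor seventh chord on G = scale degree 5 → v43.
Ab-C-Eb has root Ab, degree 6 in C minor, so VI.

i - iv7 - v43 - VI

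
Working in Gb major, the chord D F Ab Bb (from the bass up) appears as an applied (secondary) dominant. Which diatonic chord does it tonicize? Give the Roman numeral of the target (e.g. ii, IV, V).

vi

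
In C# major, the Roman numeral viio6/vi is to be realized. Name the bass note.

B#

The applied chord viio6/vi is rooted on G##: G##-B#-D#.
The figure 6 means first inversion — the third is in the bass.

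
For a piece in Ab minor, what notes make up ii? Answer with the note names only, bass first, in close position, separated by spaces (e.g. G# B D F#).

Bb Db F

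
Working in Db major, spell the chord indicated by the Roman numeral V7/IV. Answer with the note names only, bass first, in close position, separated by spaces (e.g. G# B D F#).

The slash means an applied dominant: we want the dominant of IV. In Db major, IV is Gb major, and its dominant is built on Db.
Building a dominant seventh chord on Db gives Db-F-Ab-Cb.

Db F Ab Cb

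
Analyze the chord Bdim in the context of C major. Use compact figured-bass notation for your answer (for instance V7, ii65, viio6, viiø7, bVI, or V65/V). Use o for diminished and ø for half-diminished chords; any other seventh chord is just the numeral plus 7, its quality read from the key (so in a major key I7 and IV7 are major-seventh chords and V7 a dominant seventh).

viio

The pitches B-D-F form a diminished triad rooted on B.
In C major, B is the leading tone; the diatonic diminished triad there is viio.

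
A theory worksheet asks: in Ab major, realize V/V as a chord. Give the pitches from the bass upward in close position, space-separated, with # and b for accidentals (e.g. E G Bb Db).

The slash means an applied dominant: we want the dominant of V. In Ab major, V is Eb major, and its dominant is built on Bb.
Building a major triad on Bb gives Bb-D-F.

Bb D F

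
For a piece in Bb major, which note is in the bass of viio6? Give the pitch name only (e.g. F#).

viio in Bb major has root A; the chord is A-C-Eb.
The figure 6 means first inversion — the third is in the bass.

C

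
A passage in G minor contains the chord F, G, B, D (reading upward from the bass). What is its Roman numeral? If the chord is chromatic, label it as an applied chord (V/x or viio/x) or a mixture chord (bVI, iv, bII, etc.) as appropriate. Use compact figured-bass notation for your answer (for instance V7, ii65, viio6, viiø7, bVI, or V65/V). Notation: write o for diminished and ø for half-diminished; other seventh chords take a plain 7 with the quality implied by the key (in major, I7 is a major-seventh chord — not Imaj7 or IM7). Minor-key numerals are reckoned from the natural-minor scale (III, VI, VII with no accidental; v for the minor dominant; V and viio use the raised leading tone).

V42/iv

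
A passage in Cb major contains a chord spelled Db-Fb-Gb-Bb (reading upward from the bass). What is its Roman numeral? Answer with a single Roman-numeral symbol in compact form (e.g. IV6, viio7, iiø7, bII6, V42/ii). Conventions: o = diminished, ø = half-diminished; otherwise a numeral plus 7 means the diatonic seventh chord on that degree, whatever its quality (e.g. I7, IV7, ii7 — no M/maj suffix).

V43

Stacked in thirds the chord is Gb-Bb-Db-Fb: a dominant seventh chord on Gb.
Gb is scale degree 5 in Cb major, and a dominant seventh chord on that degree is written V7.
With Db in the bass the chord is in second inversion, so the figured bass is 43.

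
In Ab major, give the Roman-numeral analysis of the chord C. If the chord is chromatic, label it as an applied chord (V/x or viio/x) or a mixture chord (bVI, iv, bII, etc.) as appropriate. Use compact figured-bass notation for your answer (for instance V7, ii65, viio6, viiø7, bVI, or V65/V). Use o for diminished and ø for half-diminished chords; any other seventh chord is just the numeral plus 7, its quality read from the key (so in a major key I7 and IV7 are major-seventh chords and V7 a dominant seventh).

V/vi

Stacked in thirds the chord is C-E-G: a major triad on C.
C is not a diatonic chord root with this quality in Ab major, but it lies a perfect fifth above F (vi), so the chord functions as an applied dominant of vi.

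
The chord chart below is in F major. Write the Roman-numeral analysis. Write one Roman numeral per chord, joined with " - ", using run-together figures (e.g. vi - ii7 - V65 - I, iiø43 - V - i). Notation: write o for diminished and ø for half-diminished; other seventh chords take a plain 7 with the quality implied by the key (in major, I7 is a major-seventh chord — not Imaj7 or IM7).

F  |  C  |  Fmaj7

I - V - I7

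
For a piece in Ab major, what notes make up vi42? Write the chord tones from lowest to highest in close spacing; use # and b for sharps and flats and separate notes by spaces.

Eb F Ab C

In Ab major, the sixth degree is F, and the diatonic chord built there is a minor seventh chord.
That chord is spelled F-Ab-C-Eb.
The figured bass 42 indicates third inversion, placing the seventh (Eb) in the bass: Eb-F-Ab-C.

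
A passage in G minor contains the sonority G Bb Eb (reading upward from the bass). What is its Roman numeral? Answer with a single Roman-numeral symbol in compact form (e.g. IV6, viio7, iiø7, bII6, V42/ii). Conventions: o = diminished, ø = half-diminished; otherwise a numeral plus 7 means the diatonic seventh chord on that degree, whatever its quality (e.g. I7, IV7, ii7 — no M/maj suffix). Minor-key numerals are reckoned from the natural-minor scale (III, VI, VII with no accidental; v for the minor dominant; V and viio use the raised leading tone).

VI6

The pitches Eb-G-Bb form a major triad rooted on Eb.
In G minor, Eb is the submediant; the diatonic major triad there is VI.
With G in the bass the chord is in first inversion, so the figured bass is 6.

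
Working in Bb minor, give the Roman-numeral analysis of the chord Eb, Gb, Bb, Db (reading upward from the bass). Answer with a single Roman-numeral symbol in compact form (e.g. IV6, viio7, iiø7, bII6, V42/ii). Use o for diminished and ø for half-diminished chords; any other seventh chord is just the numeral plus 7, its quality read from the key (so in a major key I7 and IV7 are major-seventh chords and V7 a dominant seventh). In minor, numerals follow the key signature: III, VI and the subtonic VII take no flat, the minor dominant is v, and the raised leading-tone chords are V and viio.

iv7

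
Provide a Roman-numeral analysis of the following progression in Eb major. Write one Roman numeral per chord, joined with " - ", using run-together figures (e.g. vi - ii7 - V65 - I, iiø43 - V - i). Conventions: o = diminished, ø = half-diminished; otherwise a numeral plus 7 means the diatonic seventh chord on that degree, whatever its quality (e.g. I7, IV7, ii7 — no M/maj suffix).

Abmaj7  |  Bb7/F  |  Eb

IV7 - V43 - I

Abmaj7: root Ab is the subdominant; major seventh chord there is IV7.
Bb7/F: dominant seventh chord on Bb = scale degree 5 → V43.
Eb: root Eb is the tonic; major triad there is I.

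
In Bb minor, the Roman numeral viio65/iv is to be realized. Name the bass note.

F

The applied chord viio65/iv is rooted on D: D-F-Ab-Cb.
The figure 65 means first inversion — the third is in the bass.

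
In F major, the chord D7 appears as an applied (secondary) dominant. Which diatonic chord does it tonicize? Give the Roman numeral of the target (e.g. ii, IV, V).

ii

The chord is a dominant seventh chord on D.
A dominant resolves down a perfect fifth: D → G. In F major, G is scale degree 2, i.e. ii.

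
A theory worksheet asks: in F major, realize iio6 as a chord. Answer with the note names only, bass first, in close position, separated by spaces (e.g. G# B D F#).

Bb Db G

Scale degree 2 in F major is G; here the chord built on it is altered to a diminished triad. iio6 is the diminished supertonic triad, borrowed from the parallel minor.
So the chord is G-Bb-Db.
The figured bass 6 indicates first inversion, placing the third (Bb) in the bass: Bb-Db-G.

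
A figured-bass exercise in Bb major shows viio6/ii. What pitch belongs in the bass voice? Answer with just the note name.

D

The applied chord viio6/ii is rooted on B: B-D-F.
The figure 6 means first inversion — the third is in the bass.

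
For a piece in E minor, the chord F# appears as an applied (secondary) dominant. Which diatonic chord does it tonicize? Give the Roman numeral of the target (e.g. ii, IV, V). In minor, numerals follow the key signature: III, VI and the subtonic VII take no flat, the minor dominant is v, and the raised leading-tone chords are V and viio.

The chord is a major triad on F#.
A dominant resolves down a perfect fifth: F# → B. In E minor, B is scale degree 5, i.e. V.

V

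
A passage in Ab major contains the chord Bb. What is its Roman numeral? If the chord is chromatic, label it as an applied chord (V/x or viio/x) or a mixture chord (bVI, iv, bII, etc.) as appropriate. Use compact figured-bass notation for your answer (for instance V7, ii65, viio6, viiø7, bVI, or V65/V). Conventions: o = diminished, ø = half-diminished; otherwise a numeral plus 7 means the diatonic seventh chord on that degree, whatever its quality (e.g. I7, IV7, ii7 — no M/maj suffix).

V/V

Stacked in thirds the chord is Bb-D-F: a major triad on Bb.
Bb is not a diatonic chord root with this quality in Ab major, but it lies a perfect fifth above Eb (V), so the chord functions as an applied dominant of V.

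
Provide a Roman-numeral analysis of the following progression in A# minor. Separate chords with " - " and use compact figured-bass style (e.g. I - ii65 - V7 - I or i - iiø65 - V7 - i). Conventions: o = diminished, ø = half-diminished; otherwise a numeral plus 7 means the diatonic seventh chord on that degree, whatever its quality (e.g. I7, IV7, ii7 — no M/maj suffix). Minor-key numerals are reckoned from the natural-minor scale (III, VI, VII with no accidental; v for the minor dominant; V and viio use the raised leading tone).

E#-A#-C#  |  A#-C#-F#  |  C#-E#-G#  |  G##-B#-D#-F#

i64 - VI6 - III - viio7

E#-A#-C#: root A# is the tonic; minor triad there is i64.
A#-C#-F#: major triad on F# = scale degree 6 → VI6.
C#-E#-G#: root C# is the mediant; major triad there is III.
G##-B#-D#-F#: fully diminished seventh chord on G## = scale degree 7 → viio7.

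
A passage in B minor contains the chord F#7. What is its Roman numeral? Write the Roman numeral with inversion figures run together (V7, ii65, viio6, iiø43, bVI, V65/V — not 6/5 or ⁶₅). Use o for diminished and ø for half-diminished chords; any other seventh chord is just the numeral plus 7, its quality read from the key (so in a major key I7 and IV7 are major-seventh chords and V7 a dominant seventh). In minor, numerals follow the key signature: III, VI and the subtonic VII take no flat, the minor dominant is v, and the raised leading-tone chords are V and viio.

V7

Stacked in thirds the chord is F#-A#-C#-E: a dominant seventh chord on F#.
F# is scale degree 5 in B minor, and a dominant seventh chord on that degree is written V7.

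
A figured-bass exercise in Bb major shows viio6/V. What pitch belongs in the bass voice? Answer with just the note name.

G

The applied chord viio6/V is rooted on E: E-G-Bb.
The figure 6 means first inversion — the third is in the bass.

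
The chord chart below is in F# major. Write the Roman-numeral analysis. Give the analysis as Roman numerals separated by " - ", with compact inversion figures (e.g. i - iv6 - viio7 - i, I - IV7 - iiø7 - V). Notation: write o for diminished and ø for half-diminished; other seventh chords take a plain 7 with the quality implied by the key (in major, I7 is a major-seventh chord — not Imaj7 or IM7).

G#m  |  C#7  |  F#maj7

ii - V7 - I7

G#m: root G# is the supertonic; minor triad there is ii.
C#7: root C# is the dominant; dominant seventh chord there is V7.
F#maj7: root F# is the tonic; major seventh chord there is I7.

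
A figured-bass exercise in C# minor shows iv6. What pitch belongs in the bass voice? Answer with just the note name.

A

iv in C# minor has root F#; the chord is F#-A-C#.
The figure 6 means first inversion — the third is in the bass.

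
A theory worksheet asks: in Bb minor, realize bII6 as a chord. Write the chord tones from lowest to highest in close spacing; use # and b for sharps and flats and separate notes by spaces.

Eb Gb Cb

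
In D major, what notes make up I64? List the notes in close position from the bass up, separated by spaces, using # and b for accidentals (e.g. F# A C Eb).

A D F#

In D major, the first degree is D, and the diatonic chord built there is a major triad.
Stacking thirds from D gives D-F#-A.
The figured bass 64 indicates second inversion, placing the fifth (A) in the bass: A-D-F#.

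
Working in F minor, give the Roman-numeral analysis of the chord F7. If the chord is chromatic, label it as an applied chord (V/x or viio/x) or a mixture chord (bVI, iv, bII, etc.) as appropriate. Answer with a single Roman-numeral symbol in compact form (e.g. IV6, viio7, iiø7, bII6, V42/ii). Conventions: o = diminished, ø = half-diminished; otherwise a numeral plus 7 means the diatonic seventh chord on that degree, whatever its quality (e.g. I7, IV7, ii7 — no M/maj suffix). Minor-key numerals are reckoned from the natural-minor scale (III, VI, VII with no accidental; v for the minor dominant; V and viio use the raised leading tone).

V7/iv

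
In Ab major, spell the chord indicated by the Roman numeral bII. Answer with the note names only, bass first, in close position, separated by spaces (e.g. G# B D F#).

bII is the Neapolitan chord — a major triad on the lowered second degree. In Ab major that root is Bbb.
So the chord is Bbb-Db-Fb.

Bbb Db Fb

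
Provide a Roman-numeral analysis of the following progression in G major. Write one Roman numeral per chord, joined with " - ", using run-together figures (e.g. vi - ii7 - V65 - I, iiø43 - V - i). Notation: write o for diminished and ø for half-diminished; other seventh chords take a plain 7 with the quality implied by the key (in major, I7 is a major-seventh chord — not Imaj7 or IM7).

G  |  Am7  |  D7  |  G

I - ii7 - V7 - I

G: root G is the tonic; major triad there is I.
Am7 has root A, degree 2 in G major, so ii7.
D7 has root D, degree 5 in G major, so V7.
G has root G, degree 1 in G major, so I.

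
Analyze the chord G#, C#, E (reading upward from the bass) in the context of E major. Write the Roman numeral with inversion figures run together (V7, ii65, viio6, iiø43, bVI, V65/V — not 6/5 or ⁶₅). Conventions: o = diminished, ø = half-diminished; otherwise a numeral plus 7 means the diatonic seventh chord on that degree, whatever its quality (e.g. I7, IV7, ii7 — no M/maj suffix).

vi64

The pitches C#-E-G# form a minor triad rooted on C#.
C# is scale degree 6 in E major, and a minor triad on that degree is written vi.
With G# in the bass the chord is in second inversion, so the figured bass is 64.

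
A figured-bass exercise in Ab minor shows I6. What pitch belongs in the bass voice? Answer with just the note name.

C

I in Ab minor has root Ab; the chord is Ab-C-Eb.
The figure 6 means first inversion — the third is in the bass.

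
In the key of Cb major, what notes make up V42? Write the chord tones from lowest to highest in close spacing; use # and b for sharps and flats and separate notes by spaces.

In Cb major, scale degree 5 is Gb, and the diatonic chord built there is a dominant seventh chord.
That chord is spelled Gb-Bb-Db-Fb.
With the 42 figure the chord is in third inversion; from the bass Fb upward in close position it reads Fb-Gb-Bb-Db.

Fb Gb Bb Db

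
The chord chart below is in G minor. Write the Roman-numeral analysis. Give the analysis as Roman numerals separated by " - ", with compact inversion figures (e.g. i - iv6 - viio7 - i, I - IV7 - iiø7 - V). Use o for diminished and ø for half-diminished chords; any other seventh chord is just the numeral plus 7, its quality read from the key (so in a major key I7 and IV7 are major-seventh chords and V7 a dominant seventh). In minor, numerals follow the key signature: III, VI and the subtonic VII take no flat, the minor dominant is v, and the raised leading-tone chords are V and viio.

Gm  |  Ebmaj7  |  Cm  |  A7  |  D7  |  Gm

i - VI7 - iv - V7/V - V7 - i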